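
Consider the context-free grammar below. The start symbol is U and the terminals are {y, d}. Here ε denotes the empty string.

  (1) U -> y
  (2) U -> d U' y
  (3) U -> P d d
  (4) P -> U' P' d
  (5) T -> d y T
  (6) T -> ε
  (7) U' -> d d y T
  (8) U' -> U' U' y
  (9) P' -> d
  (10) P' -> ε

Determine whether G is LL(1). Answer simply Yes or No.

No

FIRST(U) = {d, y}
FIRST(P) = {d}
FIRST(T) = {ε, d}
FIRST(U') = {d}
FIRST(P') = {ε, d}
FOLLOW(U) = {$}
FOLLOW(P) = {d}
FOLLOW(T) = {d, y}
FOLLOW(U') = {d, y}
FOLLOW(P') = {d}
Cell M[P', d] receives both P' -> d and P' -> ε — the grammar is not LL(1).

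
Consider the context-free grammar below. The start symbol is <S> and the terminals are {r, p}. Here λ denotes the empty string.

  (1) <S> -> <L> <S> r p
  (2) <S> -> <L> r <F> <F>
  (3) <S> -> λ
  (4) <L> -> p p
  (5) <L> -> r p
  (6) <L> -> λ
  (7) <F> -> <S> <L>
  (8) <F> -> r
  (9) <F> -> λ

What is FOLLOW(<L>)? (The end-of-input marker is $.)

FIRST(<L>) = {λ, p, r}
FIRST(<S>) = {λ, p, r}  (via <L> <S> r p, <L> r <F> <F>)
FIRST(<F>) = {λ, p, r}  (via <S> <L>)
FOLLOW(<S>) includes $ since <S> is the start symbol.
FOLLOW(<S>): in <S>-><L> <S> r p, <S> is followed by r p with FIRST {r}; in <F>-><S> <L>, <S> is followed by <L> with FIRST {λ, p, r}; in <F>-><S> <L>, the suffix after <S> is nullable, so FOLLOW(<S>) ⊇ FOLLOW(<F>) = {$, p, r}. Thus FOLLOW(<S>) = {$, p, r}.
FOLLOW(<F>): in <S>-><L> r <F> <F> (occurrence 1), <F> is followed by <F> with FIRST {λ, p, r}; in <S>-><L> r <F> <F> (occurrence 1), the suffix after <F> is nullable, so FOLLOW(<F>) ⊇ FOLLOW(<S>) = {$, p, r}; in <S>-><L> r <F> <F> (occurrence 2), the suffix after <F> is empty, so FOLLOW(<F>) ⊇ FOLLOW(<S>) = {$, p, r}. Thus FOLLOW(<F>) = {$, p, r}.
FOLLOW(<L>): in <S>-><L> <S> r p, <L> is followed by <S> r p with FIRST {p, r}; in <S>-><L> r <F> <F>, <L> is followed by r <F> <F> with FIRST {r}; in <F>-><S> <L>, the suffix after <L> is empty, so FOLLOW(<L>) ⊇ FOLLOW(<F>) = {$, p, r}. Thus FOLLOW(<L>) = {$, p, r}.

{$, p, r}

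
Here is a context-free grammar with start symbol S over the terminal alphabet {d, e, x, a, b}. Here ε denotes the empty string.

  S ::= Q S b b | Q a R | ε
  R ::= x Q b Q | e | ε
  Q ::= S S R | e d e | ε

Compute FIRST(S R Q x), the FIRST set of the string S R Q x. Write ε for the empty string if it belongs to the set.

{a, b, e, x}

FIRST(R) = {ε, e, x}
FIRST(S) = {ε, a, b, e, x}  (via Q S b b, Q a R)
FIRST(Q) = {ε, a, b, e, x}  (via S S R)
FIRST(S R Q x): take FIRST of each symbol in turn, carrying on past any symbol whose FIRST contains ε; result {a, b, e, x}.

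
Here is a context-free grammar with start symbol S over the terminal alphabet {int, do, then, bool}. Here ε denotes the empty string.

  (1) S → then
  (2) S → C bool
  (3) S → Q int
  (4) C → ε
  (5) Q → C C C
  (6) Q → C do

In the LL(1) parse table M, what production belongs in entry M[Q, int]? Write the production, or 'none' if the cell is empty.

FIRST(C) = {ε}
FIRST(Q) = {ε, do}  (via C C C, C do)
FIRST(S) = {bool, do, int, then}  (via C bool, Q int)
FOLLOW(S) includes $ since S is the start symbol.
FOLLOW(Q): in S→Q int, Q is followed by int with FIRST {int}. Thus FOLLOW(Q) = {int}.
For Q → C C C: FIRST(C C C) = {ε}, so it goes in M[Q, t] for t ∈ {}; since ε ∈ FIRST, also for every t ∈ FOLLOW(Q) = {int}.
For Q → C do: FIRST(C do) = {do}, so it goes in M[Q, t] for t ∈ {do}.

Q → C C C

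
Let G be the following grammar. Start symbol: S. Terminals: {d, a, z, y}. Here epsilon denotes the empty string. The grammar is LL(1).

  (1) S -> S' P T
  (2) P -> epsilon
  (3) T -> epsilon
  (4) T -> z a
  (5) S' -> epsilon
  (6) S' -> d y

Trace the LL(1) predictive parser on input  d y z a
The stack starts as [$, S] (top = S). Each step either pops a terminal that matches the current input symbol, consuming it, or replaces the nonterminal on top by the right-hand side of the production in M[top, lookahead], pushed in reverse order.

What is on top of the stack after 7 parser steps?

a

step 1: stack=$ S  input=d y z a $  — expand S -> S' P T
step 2: stack=$ T P S'  input=d y z a $  — expand S' -> d y
step 3: stack=$ T P y d  input=d y z a $  — match d
step 4: stack=$ T P y  input=y z a $  — match y
step 5: stack=$ T P  input=z a $  — expand P -> epsilon
step 6: stack=$ T  input=z a $  — expand T -> z a
step 7: stack=$ a z  input=z a $  — match z
Stack after step 7: $ a (top = a).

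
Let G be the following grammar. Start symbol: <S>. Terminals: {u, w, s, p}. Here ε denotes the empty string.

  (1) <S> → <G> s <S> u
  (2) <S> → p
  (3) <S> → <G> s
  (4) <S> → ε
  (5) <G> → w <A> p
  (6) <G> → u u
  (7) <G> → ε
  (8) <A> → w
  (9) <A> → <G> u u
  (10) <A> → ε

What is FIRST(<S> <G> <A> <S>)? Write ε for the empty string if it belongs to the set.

FIRST(<G>): from <G>→w <A> p we get {w}; from <G>→u u we get {u}; from <G>→ε we get {ε}. So FIRST(<G>) = {ε, u, w}.
FIRST(<S>): from <S>→<G> s <S> u we get {s, u, w}; from <S>→p we get {p}; from <S>→<G> s we get {s, u, w}; from <S>→ε we get {ε}. So FIRST(<S>) = {ε, p, s, u, w}.
FIRST(<A>): from <A>→w we get {w}; from <A>→<G> u u we get {u, w}; from <A>→ε we get {ε}. So FIRST(<A>) = {ε, u, w}.
FIRST(<S> <G> <A> <S>): take FIRST of each symbol in turn, carrying on past any symbol whose FIRST contains ε; result {ε, p, s, u, w}.

{ε, p, s, u, w}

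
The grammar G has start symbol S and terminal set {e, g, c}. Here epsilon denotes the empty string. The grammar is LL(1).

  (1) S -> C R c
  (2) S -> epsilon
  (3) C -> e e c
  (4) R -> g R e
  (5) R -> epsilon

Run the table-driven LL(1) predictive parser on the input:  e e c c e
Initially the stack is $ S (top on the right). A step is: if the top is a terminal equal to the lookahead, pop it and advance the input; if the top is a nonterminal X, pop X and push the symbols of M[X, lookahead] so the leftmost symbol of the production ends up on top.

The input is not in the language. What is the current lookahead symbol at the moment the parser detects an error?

e

step 1: stack=$ S  input=e e c c e $  — expand S -> C R c
step 2: stack=$ c R C  input=e e c c e $  — expand C -> e e c
step 3: stack=$ c R c e e  input=e e c c e $  — match e
step 4: stack=$ c R c e  input=e c c e $  — match e
step 5: stack=$ c R c  input=c c e $  — match c
step 6: stack=$ c R  input=c e $  — expand R -> epsilon
step 7: stack=$ c  input=c e $  — match c
step 8: stack=$  input=e $  — error: stack empty but input remains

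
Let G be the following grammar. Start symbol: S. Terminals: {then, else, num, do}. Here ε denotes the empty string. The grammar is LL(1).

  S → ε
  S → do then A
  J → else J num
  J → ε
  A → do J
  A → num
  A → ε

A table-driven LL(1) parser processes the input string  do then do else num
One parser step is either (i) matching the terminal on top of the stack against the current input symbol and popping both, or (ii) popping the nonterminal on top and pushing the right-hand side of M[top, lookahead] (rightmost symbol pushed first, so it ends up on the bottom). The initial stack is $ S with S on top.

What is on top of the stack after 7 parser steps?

     Stack         Input                  Action
  1  $ S           do then do else num $  expand S → do then A
  2  $ A then do   do then do else num $  match do
  3  $ A then      then do else num $     match then
  4  $ A           do else num $          expand A → do J
  5  $ J do        do else num $          match do
  6  $ J           else num $             expand J → else J num
  7  $ num J else  else num $             match else
Stack after step 7: $ num J (top = J).

J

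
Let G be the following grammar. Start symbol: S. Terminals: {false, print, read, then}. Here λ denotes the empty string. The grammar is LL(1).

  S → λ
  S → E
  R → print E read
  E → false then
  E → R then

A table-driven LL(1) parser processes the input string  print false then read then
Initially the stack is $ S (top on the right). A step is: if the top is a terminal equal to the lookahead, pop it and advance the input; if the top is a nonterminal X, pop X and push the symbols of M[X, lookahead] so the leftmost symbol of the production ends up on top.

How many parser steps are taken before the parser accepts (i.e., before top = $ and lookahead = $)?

     Stack                   Input                         Action
  1  $ S                     print false then read then $  expand S → E
  2  $ E                     print false then read then $  expand E → R then
  3  $ then R                print false then read then $  expand R → print E read
  4  $ then read E print     print false then read then $  match print
  5  $ then read E           false then read then $        expand E → false then
  6  $ then read then false  false then read then $        match false
  7  $ then read then        then read then $              match then
  8  $ then read             read then $                   match read
  9  $ then                  then $                        match then
Accept reached after 9 steps.

9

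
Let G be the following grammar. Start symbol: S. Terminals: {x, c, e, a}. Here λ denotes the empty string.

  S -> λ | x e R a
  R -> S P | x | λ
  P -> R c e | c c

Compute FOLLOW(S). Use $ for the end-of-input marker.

FIRST(S) = {λ, x}
FIRST(R) = {λ, c, x}  (via S P)
FIRST(P) = {c, x}  (via R c e)
FOLLOW(S) includes $ since S is the start symbol.
FOLLOW(S): in R->S P, S is followed by P with FIRST {c, x}. Thus FOLLOW(S) = {$, c, x}.
FOLLOW(R): in S->x e R a, R is followed by a with FIRST {a}; in P->R c e, R is followed by c e with FIRST {c}. Thus FOLLOW(R) = {a, c}.
FOLLOW(P): in R->S P, the suffix after P is empty, so FOLLOW(P) ⊇ FOLLOW(R) = {a, c}. Thus FOLLOW(P) = {a, c}.

{$, c, x}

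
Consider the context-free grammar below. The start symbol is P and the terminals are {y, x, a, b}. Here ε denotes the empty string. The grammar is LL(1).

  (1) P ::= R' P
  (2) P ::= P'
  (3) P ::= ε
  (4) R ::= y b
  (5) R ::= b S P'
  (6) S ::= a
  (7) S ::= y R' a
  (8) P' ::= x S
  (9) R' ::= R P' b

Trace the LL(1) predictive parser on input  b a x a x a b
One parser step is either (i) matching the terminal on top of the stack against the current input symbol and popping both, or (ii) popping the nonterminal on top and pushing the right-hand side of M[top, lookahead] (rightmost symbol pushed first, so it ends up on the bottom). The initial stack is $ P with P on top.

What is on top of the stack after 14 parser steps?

      Stack            Input            Action
   1  $ P              b a x a x a b $  expand P ::= R' P
   2  $ P R'           b a x a x a b $  expand R' ::= R P' b
   3  $ P b P' R       b a x a x a b $  expand R ::= b S P'
   4  $ P b P' P' S b  b a x a x a b $  match b
   5  $ P b P' P' S    a x a x a b $    expand S ::= a
   6  $ P b P' P' a    a x a x a b $    match a
   7  $ P b P' P'      x a x a b $      expand P' ::= x S
   8  $ P b P' S x     x a x a b $      match x
   9  $ P b P' S       a x a b $        expand S ::= a
  10  $ P b P' a       a x a b $        match a
  11  $ P b P'         x a b $          expand P' ::= x S
  12  $ P b S x        x a b $          match x
  13  $ P b S          a b $            expand S ::= a
  14  $ P b a          a b $            match a
Stack after step 14: $ P b (top = b).

b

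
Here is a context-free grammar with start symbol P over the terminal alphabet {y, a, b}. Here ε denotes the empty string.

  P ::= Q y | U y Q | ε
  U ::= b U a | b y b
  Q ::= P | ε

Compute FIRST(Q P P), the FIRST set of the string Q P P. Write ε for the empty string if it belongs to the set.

{ε, b, y}

FIRST(U): from U::=b U a we get {b}; from U::=b y b we get {b}. So FIRST(U) = {b}.
FIRST(P): from P::=Q y we get {b, y}; from P::=U y Q we get {b}; from P::=ε we get {ε}. So FIRST(P) = {ε, b, y}.
FIRST(Q): from Q::=P we get {ε, b, y}; from Q::=ε we get {ε}. So FIRST(Q) = {ε, b, y}.
FIRST(Q P P): take FIRST of each symbol in turn, carrying on past any symbol whose FIRST contains ε; result {ε, b, y}.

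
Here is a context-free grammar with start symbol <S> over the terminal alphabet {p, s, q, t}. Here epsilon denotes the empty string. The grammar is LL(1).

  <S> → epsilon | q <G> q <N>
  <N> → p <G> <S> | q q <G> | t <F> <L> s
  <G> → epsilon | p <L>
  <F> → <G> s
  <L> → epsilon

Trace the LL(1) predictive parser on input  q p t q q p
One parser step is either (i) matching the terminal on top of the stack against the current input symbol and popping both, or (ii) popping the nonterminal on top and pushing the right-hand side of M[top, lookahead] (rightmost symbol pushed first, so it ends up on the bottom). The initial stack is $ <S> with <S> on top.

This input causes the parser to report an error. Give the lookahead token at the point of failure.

     Stack          Input          Action
  1  $ <S>          q p t q q p $  expand <S> → q <G> q <N>
  2  $ <N> q <G> q  q p t q q p $  match q
  3  $ <N> q <G>    p t q q p $    expand <G> → p <L>
  4  $ <N> q <L> p  p t q q p $    match p
  5  $ <N> q <L>    t q q p $      error: M[<L>, t] is empty

t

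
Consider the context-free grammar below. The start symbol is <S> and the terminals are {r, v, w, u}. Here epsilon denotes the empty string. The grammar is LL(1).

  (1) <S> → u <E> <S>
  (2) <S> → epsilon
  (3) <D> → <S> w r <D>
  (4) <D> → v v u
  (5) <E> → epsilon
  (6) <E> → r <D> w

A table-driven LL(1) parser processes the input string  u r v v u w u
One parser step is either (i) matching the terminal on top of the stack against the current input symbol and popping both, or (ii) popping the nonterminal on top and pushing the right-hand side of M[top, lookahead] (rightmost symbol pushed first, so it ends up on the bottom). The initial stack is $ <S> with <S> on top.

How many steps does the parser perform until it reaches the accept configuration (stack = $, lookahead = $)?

13

      Stack          Input            Action
   1  $ <S>          u r v v u w u $  expand <S> → u <E> <S>
   2  $ <S> <E> u    u r v v u w u $  match u
   3  $ <S> <E>      r v v u w u $    expand <E> → r <D> w
   4  $ <S> w <D> r  r v v u w u $    match r
   5  $ <S> w <D>    v v u w u $      expand <D> → v v u
   6  $ <S> w u v v  v v u w u $      match v
   7  $ <S> w u v    v u w u $        match v
   8  $ <S> w u      u w u $          match u
   9  $ <S> w        w u $            match w
  10  $ <S>          u $              expand <S> → u <E> <S>
  11  $ <S> <E> u    u $              match u
  12  $ <S> <E>      $                expand <E> → epsilon
  13  $ <S>          $                expand <S> → epsilon
Accept reached after 13 steps.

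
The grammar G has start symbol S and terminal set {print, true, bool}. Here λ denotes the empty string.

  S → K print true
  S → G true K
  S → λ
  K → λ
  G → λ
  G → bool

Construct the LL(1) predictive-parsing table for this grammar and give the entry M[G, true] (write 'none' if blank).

G → λ

FIRST(K) = {λ}
FIRST(G) = {λ, bool}
FIRST(S) = {λ, bool, print, true}  (via K print true, G true K)
FOLLOW(S) includes $ since S is the start symbol.
FOLLOW(G): in S→G true K, G is followed by true K with FIRST {true}. Thus FOLLOW(G) = {true}.
For G → λ: FIRST(λ) = {λ}, so it goes in M[G, t] for t ∈ {}; since λ ∈ FIRST, also for every t ∈ FOLLOW(G) = {true}.
For G → bool: FIRST(bool) = {bool}, so it goes in M[G, t] for t ∈ {bool}.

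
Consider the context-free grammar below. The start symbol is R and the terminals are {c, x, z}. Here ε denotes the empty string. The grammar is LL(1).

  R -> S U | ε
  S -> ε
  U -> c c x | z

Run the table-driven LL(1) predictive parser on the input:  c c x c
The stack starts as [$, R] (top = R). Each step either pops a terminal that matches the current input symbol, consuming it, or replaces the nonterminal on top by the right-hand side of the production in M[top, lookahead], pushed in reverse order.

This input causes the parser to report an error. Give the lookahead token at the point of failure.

step 1: stack=$ R  input=c c x c $  — expand R -> S U
step 2: stack=$ U S  input=c c x c $  — expand S -> ε
step 3: stack=$ U  input=c c x c $  — expand U -> c c x
step 4: stack=$ x c c  input=c c x c $  — match c
step 5: stack=$ x c  input=c x c $  — match c
step 6: stack=$ x  input=x c $  — match x
step 7: stack=$  input=c $  — error: stack empty but input remains

c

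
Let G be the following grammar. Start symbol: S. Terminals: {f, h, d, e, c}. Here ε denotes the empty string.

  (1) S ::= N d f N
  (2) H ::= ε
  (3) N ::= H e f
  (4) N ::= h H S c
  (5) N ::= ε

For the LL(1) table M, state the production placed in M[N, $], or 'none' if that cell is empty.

N ::= ε

FIRST(H) = {ε}
FIRST(N) = {ε, e, h}  (via H e f)
FIRST(S) = {d, e, h}  (via N d f N)
FOLLOW(S) includes $ since S is the start symbol.
FOLLOW(S): in N::=h H S c, S is followed by c with FIRST {c}. Thus FOLLOW(S) = {$, c}.
FOLLOW(N): in S::=N d f N (occurrence 1), N is followed by d f N with FIRST {d}; in S::=N d f N (occurrence 2), the suffix after N is empty, so FOLLOW(N) ⊇ FOLLOW(S) = {$, c}. Thus FOLLOW(N) = {$, c, d}.
For N ::= H e f: FIRST(H e f) = {e}, so it goes in M[N, t] for t ∈ {e}.
For N ::= h H S c: FIRST(h H S c) = {h}, so it goes in M[N, t] for t ∈ {h}.
For N ::= ε: FIRST(ε) = {ε}, so it goes in M[N, t] for t ∈ {}; since ε ∈ FIRST, also for every t ∈ FOLLOW(N) = {$, c, d}.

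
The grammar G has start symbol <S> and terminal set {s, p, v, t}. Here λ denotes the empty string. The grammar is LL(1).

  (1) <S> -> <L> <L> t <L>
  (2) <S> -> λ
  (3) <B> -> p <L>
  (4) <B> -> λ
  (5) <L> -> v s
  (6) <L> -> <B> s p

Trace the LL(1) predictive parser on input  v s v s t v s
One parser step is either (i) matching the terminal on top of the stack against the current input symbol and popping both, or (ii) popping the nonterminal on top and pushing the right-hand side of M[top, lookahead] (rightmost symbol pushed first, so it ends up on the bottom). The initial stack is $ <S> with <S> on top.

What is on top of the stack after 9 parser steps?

v

     Stack            Input            Action
  1  $ <S>            v s v s t v s $  expand <S> -> <L> <L> t <L>
  2  $ <L> t <L> <L>  v s v s t v s $  expand <L> -> v s
  3  $ <L> t <L> s v  v s v s t v s $  match v
  4  $ <L> t <L> s    s v s t v s $    match s
  5  $ <L> t <L>      v s t v s $      expand <L> -> v s
  6  $ <L> t s v      v s t v s $      match v
  7  $ <L> t s        s t v s $        match s
  8  $ <L> t          t v s $          match t
  9  $ <L>            v s $            expand <L> -> v s
Stack after step 9: $ s v (top = v).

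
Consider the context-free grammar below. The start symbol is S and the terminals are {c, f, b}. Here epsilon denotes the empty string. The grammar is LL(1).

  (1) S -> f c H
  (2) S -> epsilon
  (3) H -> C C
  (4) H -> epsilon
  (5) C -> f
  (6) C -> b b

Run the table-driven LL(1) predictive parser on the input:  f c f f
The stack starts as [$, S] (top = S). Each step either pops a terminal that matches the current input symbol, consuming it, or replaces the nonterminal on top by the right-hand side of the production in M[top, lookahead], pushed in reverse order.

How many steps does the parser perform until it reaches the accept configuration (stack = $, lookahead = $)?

8

     Stack    Input      Action
  1  $ S      f c f f $  expand S -> f c H
  2  $ H c f  f c f f $  match f
  3  $ H c    c f f $    match c
  4  $ H      f f $      expand H -> C C
  5  $ C C    f f $      expand C -> f
  6  $ C f    f f $      match f
  7  $ C      f $        expand C -> f
  8  $ f      f $        match f
Accept reached after 8 steps.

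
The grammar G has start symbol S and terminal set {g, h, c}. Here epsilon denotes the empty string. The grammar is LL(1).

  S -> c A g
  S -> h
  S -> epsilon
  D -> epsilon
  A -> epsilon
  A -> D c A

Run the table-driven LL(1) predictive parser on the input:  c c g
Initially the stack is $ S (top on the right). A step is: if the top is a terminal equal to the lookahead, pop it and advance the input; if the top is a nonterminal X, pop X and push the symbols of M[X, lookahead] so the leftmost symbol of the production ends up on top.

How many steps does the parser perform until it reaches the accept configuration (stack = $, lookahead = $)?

7

     Stack      Input    Action
  1  $ S        c c g $  expand S -> c A g
  2  $ g A c    c c g $  match c
  3  $ g A      c g $    expand A -> D c A
  4  $ g A c D  c g $    expand D -> epsilon
  5  $ g A c    c g $    match c
  6  $ g A      g $      expand A -> epsilon
  7  $ g        g $      match g
Accept reached after 7 steps.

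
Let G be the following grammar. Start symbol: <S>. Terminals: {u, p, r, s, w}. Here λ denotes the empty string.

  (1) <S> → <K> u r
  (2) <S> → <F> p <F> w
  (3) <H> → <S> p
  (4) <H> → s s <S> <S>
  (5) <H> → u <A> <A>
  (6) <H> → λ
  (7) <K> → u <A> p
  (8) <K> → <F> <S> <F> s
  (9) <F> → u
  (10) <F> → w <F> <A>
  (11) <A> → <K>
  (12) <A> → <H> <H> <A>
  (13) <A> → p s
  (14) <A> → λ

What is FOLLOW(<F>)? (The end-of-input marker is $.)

{p, s, u, w}

FIRST(<F>) = {u, w}
FIRST(<K>) = {u, w}  (via <F> <S> <F> s)
FIRST(<S>) = {u, w}  (via <K> u r, <F> p <F> w)
FIRST(<H>) = {λ, s, u, w}  (via <S> p)
FIRST(<A>) = {λ, p, s, u, w}  (via <K>, <H> <H> <A>)
FOLLOW(<S>) includes $ since <S> is the start symbol.
FOLLOW(<F>): in <S>→<F> p <F> w (occurrence 1), <F> is followed by p <F> w with FIRST {p}; in <S>→<F> p <F> w (occurrence 2), <F> is followed by w with FIRST {w}; in <K>→<F> <S> <F> s (occurrence 1), <F> is followed by <S> <F> s with FIRST {u, w}; in <K>→<F> <S> <F> s (occurrence 2), <F> is followed by s with FIRST {s}; in <F>→w <F> <A>, <F> is followed by <A> with FIRST {λ, p, s, u, w}; in <F>→w <F> <A>, the suffix after <F> is nullable (adds nothing new). Thus FOLLOW(<F>) = {p, s, u, w}.
FOLLOW(<S>): in <H>→<S> p, <S> is followed by p with FIRST {p}; in <H>→s s <S> <S> (occurrence 1), <S> is followed by <S> with FIRST {u, w}; in <H>→s s <S> <S> (occurrence 2), the suffix after <S> is empty, so FOLLOW(<S>) ⊇ FOLLOW(<H>) = {p, s, u, w}; in <K>→<F> <S> <F> s, <S> is followed by <F> s with FIRST {u, w}. Thus FOLLOW(<S>) = {$, p, s, u, w}.
FOLLOW(<H>): in <A>→<H> <H> <A> (occurrence 1), <H> is followed by <H> <A> with FIRST {λ, p, s, u, w}; in <A>→<H> <H> <A> (occurrence 1), the suffix after <H> is nullable, so FOLLOW(<H>) ⊇ FOLLOW(<A>) = {p, s, u, w}; in <A>→<H> <H> <A> (occurrence 2), <H> is followed by <A> with FIRST {λ, p, s, u, w}; in <A>→<H> <H> <A> (occurrence 2), the suffix after <H> is nullable, so FOLLOW(<H>) ⊇ FOLLOW(<A>) = {p, s, u, w}. Thus FOLLOW(<H>) = {p, s, u, w}.
FOLLOW(<A>): in <H>→u <A> <A> (occurrence 1), <A> is followed by <A> with FIRST {λ, p, s, u, w}; in <H>→u <A> <A> (occurrence 1), the suffix after <A> is nullable, so FOLLOW(<A>) ⊇ FOLLOW(<H>) = {p, s, u, w}; in <H>→u <A> <A> (occurrence 2), the suffix after <A> is empty, so FOLLOW(<A>) ⊇ FOLLOW(<H>) = {p, s, u, w}; in <K>→u <A> p, <A> is followed by p with FIRST {p}; in <F>→w <F> <A>, the suffix after <A> is empty, so FOLLOW(<A>) ⊇ FOLLOW(<F>) = {p, s, u, w}; in <A>→<H> <H> <A>, the suffix after <A> is empty (adds nothing new). Thus FOLLOW(<A>) = {p, s, u, w}.
FOLLOW(<K>): in <S>→<K> u r, <K> is followed by u r with FIRST {u}; in <A>→<K>, the suffix after <K> is empty, so FOLLOW(<K>) ⊇ FOLLOW(<A>) = {p, s, u, w}. Thus FOLLOW(<K>) = {p, s, u, w}.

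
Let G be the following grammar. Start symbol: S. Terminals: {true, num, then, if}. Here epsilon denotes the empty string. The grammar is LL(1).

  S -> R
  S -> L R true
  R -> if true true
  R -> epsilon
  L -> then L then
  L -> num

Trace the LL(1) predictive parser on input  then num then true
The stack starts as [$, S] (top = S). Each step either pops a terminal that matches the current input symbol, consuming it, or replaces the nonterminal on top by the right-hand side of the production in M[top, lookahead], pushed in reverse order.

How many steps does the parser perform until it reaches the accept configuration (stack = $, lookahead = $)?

8

step 1: stack=$ S  input=then num then true $  — expand S -> L R true
step 2: stack=$ true R L  input=then num then true $  — expand L -> then L then
step 3: stack=$ true R then L then  input=then num then true $  — match then
step 4: stack=$ true R then L  input=num then true $  — expand L -> num
step 5: stack=$ true R then num  input=num then true $  — match num
step 6: stack=$ true R then  input=then true $  — match then
step 7: stack=$ true R  input=true $  — expand R -> epsilon
step 8: stack=$ true  input=true $  — match true
Accept reached after 8 steps.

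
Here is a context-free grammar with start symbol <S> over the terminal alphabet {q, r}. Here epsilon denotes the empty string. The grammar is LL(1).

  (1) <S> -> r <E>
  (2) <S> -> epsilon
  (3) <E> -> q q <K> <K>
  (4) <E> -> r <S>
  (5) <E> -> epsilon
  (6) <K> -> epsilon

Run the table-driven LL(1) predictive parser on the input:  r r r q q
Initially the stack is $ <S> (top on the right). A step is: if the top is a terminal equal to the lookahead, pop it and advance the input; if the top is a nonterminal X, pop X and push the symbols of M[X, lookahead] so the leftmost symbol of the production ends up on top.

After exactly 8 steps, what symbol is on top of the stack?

q

     Stack          Input        Action
  1  $ <S>          r r r q q $  expand <S> -> r <E>
  2  $ <E> r        r r r q q $  match r
  3  $ <E>          r r q q $    expand <E> -> r <S>
  4  $ <S> r        r r q q $    match r
  5  $ <S>          r q q $      expand <S> -> r <E>
  6  $ <E> r        r q q $      match r
  7  $ <E>          q q $        expand <E> -> q q <K> <K>
  8  $ <K> <K> q q  q q $        match q
Stack after step 8: $ <K> <K> q (top = q).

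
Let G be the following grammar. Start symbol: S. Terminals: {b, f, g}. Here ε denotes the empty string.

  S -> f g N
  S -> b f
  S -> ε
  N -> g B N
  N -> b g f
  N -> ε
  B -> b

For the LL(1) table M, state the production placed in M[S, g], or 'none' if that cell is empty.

FIRST(S) = {ε, b, f}
FIRST(N) = {ε, b, g}
FIRST(B) = {b}
FOLLOW(S) includes $ since S is the start symbol.
FOLLOW(S): S appears on no right-hand side. Thus FOLLOW(S) = {$}.
For S -> f g N: FIRST(f g N) = {f}, so it goes in M[S, t] for t ∈ {f}.
For S -> b f: FIRST(b f) = {b}, so it goes in M[S, t] for t ∈ {b}.
For S -> ε: FIRST(ε) = {ε}, so it goes in M[S, t] for t ∈ {}; since ε ∈ FIRST, also for every t ∈ FOLLOW(S) = {$}.
None of these place a production in M[S, g].

none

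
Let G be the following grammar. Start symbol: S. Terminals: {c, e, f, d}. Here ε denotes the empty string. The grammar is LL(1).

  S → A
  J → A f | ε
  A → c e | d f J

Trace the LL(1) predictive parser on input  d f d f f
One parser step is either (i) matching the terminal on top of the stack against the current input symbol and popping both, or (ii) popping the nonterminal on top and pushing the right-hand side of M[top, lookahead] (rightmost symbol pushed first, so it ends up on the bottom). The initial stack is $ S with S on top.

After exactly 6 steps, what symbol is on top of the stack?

step 1: stack=$ S  input=d f d f f $  — expand S → A
step 2: stack=$ A  input=d f d f f $  — expand A → d f J
step 3: stack=$ J f d  input=d f d f f $  — match d
step 4: stack=$ J f  input=f d f f $  — match f
step 5: stack=$ J  input=d f f $  — expand J → A f
step 6: stack=$ f A  input=d f f $  — expand A → d f J
Stack after step 6: $ f J f d (top = d).

d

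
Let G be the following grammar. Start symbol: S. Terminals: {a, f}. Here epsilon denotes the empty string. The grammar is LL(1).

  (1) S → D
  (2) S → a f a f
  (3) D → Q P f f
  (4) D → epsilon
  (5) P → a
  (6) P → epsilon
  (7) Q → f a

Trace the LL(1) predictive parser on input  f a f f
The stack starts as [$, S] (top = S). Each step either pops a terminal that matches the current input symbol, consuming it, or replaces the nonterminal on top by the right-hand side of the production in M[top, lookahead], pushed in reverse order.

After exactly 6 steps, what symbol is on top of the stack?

     Stack        Input      Action
  1  $ S          f a f f $  expand S → D
  2  $ D          f a f f $  expand D → Q P f f
  3  $ f f P Q    f a f f $  expand Q → f a
  4  $ f f P a f  f a f f $  match f
  5  $ f f P a    a f f $    match a
  6  $ f f P      f f $      expand P → epsilon
Stack after step 6: $ f f (top = f).

f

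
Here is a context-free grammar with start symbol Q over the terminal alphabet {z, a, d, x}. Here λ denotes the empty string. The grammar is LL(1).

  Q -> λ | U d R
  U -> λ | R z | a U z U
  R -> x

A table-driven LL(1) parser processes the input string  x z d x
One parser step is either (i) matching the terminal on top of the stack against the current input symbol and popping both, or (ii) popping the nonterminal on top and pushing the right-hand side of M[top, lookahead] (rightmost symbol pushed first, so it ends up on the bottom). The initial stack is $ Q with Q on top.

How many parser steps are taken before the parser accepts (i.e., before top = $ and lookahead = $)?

step 1: stack=$ Q  input=x z d x $  — expand Q -> U d R
step 2: stack=$ R d U  input=x z d x $  — expand U -> R z
step 3: stack=$ R d z R  input=x z d x $  — expand R -> x
step 4: stack=$ R d z x  input=x z d x $  — match x
step 5: stack=$ R d z  input=z d x $  — match z
step 6: stack=$ R d  input=d x $  — match d
step 7: stack=$ R  input=x $  — expand R -> x
step 8: stack=$ x  input=x $  — match x
Accept reached after 8 steps.

8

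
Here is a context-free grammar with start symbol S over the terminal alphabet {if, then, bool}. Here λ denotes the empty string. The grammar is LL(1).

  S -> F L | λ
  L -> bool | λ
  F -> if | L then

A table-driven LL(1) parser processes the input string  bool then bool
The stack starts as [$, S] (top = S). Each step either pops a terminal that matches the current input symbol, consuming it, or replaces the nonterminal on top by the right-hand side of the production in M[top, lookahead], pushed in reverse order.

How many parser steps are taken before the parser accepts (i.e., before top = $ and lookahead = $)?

7

step 1: stack=$ S  input=bool then bool $  — expand S -> F L
step 2: stack=$ L F  input=bool then bool $  — expand F -> L then
step 3: stack=$ L then L  input=bool then bool $  — expand L -> bool
step 4: stack=$ L then bool  input=bool then bool $  — match bool
step 5: stack=$ L then  input=then bool $  — match then
step 6: stack=$ L  input=bool $  — expand L -> bool
step 7: stack=$ bool  input=bool $  — match bool
Accept reached after 7 steps.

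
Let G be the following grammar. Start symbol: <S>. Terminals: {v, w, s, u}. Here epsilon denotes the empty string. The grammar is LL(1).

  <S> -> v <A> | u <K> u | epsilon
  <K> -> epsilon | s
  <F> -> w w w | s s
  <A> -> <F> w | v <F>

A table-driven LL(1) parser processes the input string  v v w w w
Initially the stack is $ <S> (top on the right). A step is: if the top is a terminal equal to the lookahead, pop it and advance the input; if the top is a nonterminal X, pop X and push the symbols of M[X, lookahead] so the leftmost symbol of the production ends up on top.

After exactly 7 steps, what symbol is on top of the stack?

w

     Stack    Input        Action
  1  $ <S>    v v w w w $  expand <S> -> v <A>
  2  $ <A> v  v v w w w $  match v
  3  $ <A>    v w w w $    expand <A> -> v <F>
  4  $ <F> v  v w w w $    match v
  5  $ <F>    w w w $      expand <F> -> w w w
  6  $ w w w  w w w $      match w
  7  $ w w    w w $        match w
Stack after step 7: $ w (top = w).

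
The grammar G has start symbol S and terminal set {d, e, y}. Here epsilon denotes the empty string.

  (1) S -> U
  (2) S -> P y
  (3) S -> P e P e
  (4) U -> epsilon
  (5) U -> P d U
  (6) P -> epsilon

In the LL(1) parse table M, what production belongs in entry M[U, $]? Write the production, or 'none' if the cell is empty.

FIRST(P) = {epsilon}
FIRST(U) = {epsilon, d}  (via P d U)
FIRST(S) = {epsilon, d, e, y}  (via U, P y, P e P e)
FOLLOW(S) includes $ since S is the start symbol.
FOLLOW(S): S appears on no right-hand side. Thus FOLLOW(S) = {$}.
FOLLOW(U): in S->U, the suffix after U is empty, so FOLLOW(U) ⊇ FOLLOW(S) = {$}; in U->P d U, the suffix after U is empty (adds nothing new). Thus FOLLOW(U) = {$}.
For U -> epsilon: FIRST(epsilon) = {epsilon}, so it goes in M[U, t] for t ∈ {}; since epsilon ∈ FIRST, also for every t ∈ FOLLOW(U) = {$}.
For U -> P d U: FIRST(P d U) = {d}, so it goes in M[U, t] for t ∈ {d}.

U -> epsilon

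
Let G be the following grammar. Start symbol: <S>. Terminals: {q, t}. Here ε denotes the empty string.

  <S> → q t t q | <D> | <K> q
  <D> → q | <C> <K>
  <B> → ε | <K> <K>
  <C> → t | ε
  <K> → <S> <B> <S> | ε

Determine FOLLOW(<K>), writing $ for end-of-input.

{$, q, t}

FIRST(<C>): from <C>→t we get {t}; from <C>→ε we get {ε}. So FIRST(<C>) = {ε, t}.
FIRST(<S>): from <S>→q t t q we get {q}; from <S>→<D> we get {ε, q, t}; from <S>→<K> q we get {q, t}. So FIRST(<S>) = {ε, q, t}.
FIRST(<D>): from <D>→q we get {q}; from <D>→<C> <K> we get {ε, q, t}. So FIRST(<D>) = {ε, q, t}.
FIRST(<B>): from <B>→ε we get {ε}; from <B>→<K> <K> we get {ε, q, t}. So FIRST(<B>) = {ε, q, t}.
FIRST(<K>): from <K>→<S> <B> <S> we get {ε, q, t}; from <K>→ε we get {ε}. So FIRST(<K>) = {ε, q, t}.
FOLLOW(<S>) includes $ since <S> is the start symbol.
FOLLOW(<S>): in <K>→<S> <B> <S> (occurrence 1), <S> is followed by <B> <S> with FIRST {ε, q, t}; in <K>→<S> <B> <S> (occurrence 1), the suffix after <S> is nullable, so FOLLOW(<S>) ⊇ FOLLOW(<K>) = {$, q, t}; in <K>→<S> <B> <S> (occurrence 2), the suffix after <S> is empty, so FOLLOW(<S>) ⊇ FOLLOW(<K>) = {$, q, t}. Thus FOLLOW(<S>) = {$, q, t}.
FOLLOW(<D>): in <S>→<D>, the suffix after <D> is empty, so FOLLOW(<D>) ⊇ FOLLOW(<S>) = {$, q, t}. Thus FOLLOW(<D>) = {$, q, t}.
FOLLOW(<C>): in <D>→<C> <K>, <C> is followed by <K> with FIRST {ε, q, t}; in <D>→<C> <K>, the suffix after <C> is nullable, so FOLLOW(<C>) ⊇ FOLLOW(<D>) = {$, q, t}. Thus FOLLOW(<C>) = {$, q, t}.
FOLLOW(<B>): in <K>→<S> <B> <S>, <B> is followed by <S> with FIRST {ε, q, t}; in <K>→<S> <B> <S>, the suffix after <B> is nullable, so FOLLOW(<B>) ⊇ FOLLOW(<K>) = {$, q, t}. Thus FOLLOW(<B>) = {$, q, t}.
FOLLOW(<K>): in <S>→<K> q, <K> is followed by q with FIRST {q}; in <D>→<C> <K>, the suffix after <K> is empty, so FOLLOW(<K>) ⊇ FOLLOW(<D>) = {$, q, t}; in <B>→<K> <K> (occurrence 1), <K> is followed by <K> with FIRST {ε, q, t}; in <B>→<K> <K> (occurrence 1), the suffix after <K> is nullable, so FOLLOW(<K>) ⊇ FOLLOW(<B>) = {$, q, t}; in <B>→<K> <K> (occurrence 2), the suffix after <K> is empty, so FOLLOW(<K>) ⊇ FOLLOW(<B>) = {$, q, t}. Thus FOLLOW(<K>) = {$, q, t}.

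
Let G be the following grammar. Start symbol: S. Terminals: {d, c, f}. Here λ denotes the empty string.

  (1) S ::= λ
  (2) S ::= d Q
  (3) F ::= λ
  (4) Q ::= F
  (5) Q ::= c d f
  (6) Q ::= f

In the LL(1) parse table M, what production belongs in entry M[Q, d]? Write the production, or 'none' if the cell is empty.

FIRST(S): from S::=λ we get {λ}; from S::=d Q we get {d}. So FIRST(S) = {λ, d}.
FIRST(F): from F::=λ we get {λ}. So FIRST(F) = {λ}.
FIRST(Q): from Q::=F we get {λ}; from Q::=c d f we get {c}; from Q::=f we get {f}. So FIRST(Q) = {λ, c, f}.
FOLLOW(S) includes $ since S is the start symbol.
FOLLOW(S): S appears on no right-hand side. Thus FOLLOW(S) = {$}.
FOLLOW(Q): in S::=d Q, the suffix after Q is empty, so FOLLOW(Q) ⊇ FOLLOW(S) = {$}. Thus FOLLOW(Q) = {$}.
For Q ::= F: FIRST(F) = {λ}, so it goes in M[Q, t] for t ∈ {}; since λ ∈ FIRST, also for every t ∈ FOLLOW(Q) = {$}.
For Q ::= c d f: FIRST(c d f) = {c}, so it goes in M[Q, t] for t ∈ {c}.
For Q ::= f: FIRST(f) = {f}, so it goes in M[Q, t] for t ∈ {f}.
None of these place a production in M[Q, d].

none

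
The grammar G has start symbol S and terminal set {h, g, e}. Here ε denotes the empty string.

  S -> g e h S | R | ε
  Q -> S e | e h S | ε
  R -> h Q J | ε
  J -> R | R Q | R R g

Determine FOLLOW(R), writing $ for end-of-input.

{$, e, g, h}

FIRST(R): from R->h Q J we get {h}; from R->ε we get {ε}. So FIRST(R) = {ε, h}.
FIRST(S): from S->g e h S we get {g}; from S->R we get {ε, h}; from S->ε we get {ε}. So FIRST(S) = {ε, g, h}.
FIRST(Q): from Q->S e we get {e, g, h}; from Q->e h S we get {e}; from Q->ε we get {ε}. So FIRST(Q) = {ε, e, g, h}.
FIRST(J): from J->R we get {ε, h}; from J->R Q we get {ε, e, g, h}; from J->R R g we get {g, h}. So FIRST(J) = {ε, e, g, h}.
FOLLOW(S) includes $ since S is the start symbol.
FOLLOW(S): in S->g e h S, the suffix after S is empty (adds nothing new); in Q->S e, S is followed by e with FIRST {e}; in Q->e h S, the suffix after S is empty, so FOLLOW(S) ⊇ FOLLOW(Q) = {$, e, g, h}. Thus FOLLOW(S) = {$, e, g, h}.
FOLLOW(Q): in R->h Q J, Q is followed by J with FIRST {ε, e, g, h}; in R->h Q J, the suffix after Q is nullable, so FOLLOW(Q) ⊇ FOLLOW(R) = {$, e, g, h}; in J->R Q, the suffix after Q is empty, so FOLLOW(Q) ⊇ FOLLOW(J) = {$, e, g, h}. Thus FOLLOW(Q) = {$, e, g, h}.
FOLLOW(R): in S->R, the suffix after R is empty, so FOLLOW(R) ⊇ FOLLOW(S) = {$, e, g, h}; in J->R, the suffix after R is empty, so FOLLOW(R) ⊇ FOLLOW(J) = {$, e, g, h}; in J->R Q, R is followed by Q with FIRST {ε, e, g, h}; in J->R Q, the suffix after R is nullable, so FOLLOW(R) ⊇ FOLLOW(J) = {$, e, g, h}; in J->R R g (occurrence 1), R is followed by R g with FIRST {g, h}; in J->R R g (occurrence 2), R is followed by g with FIRST {g}. Thus FOLLOW(R) = {$, e, g, h}.
FOLLOW(J): in R->h Q J, the suffix after J is empty, so FOLLOW(J) ⊇ FOLLOW(R) = {$, e, g, h}. Thus FOLLOW(J) = {$, e, g, h}.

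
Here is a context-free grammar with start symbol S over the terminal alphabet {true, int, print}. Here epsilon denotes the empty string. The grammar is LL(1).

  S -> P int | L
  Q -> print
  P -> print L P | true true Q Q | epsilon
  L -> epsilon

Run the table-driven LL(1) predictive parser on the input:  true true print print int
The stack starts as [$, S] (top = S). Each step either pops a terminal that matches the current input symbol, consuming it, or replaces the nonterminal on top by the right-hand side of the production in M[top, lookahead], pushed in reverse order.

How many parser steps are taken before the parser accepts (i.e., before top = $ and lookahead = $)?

9

step 1: stack=$ S  input=true true print print int $  — expand S -> P int
step 2: stack=$ int P  input=true true print print int $  — expand P -> true true Q Q
step 3: stack=$ int Q Q true true  input=true true print print int $  — match true
step 4: stack=$ int Q Q true  input=true print print int $  — match true
step 5: stack=$ int Q Q  input=print print int $  — expand Q -> print
step 6: stack=$ int Q print  input=print print int $  — match print
step 7: stack=$ int Q  input=print int $  — expand Q -> print
step 8: stack=$ int print  input=print int $  — match print
step 9: stack=$ int  input=int $  — match int
Accept reached after 9 steps.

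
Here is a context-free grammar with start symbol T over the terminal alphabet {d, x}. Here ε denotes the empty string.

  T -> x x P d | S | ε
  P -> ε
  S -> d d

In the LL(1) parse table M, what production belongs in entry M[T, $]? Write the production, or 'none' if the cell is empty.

T -> ε

FIRST(P) = {ε}
FIRST(S) = {d}
FIRST(T) = {ε, d, x}  (via S)
FOLLOW(T) includes $ since T is the start symbol.
FOLLOW(T): T appears on no right-hand side. Thus FOLLOW(T) = {$}.
For T -> x x P d: FIRST(x x P d) = {x}, so it goes in M[T, t] for t ∈ {x}.
For T -> S: FIRST(S) = {d}, so it goes in M[T, t] for t ∈ {d}.
For T -> ε: FIRST(ε) = {ε}, so it goes in M[T, t] for t ∈ {}; since ε ∈ FIRST, also for every t ∈ FOLLOW(T) = {$}.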